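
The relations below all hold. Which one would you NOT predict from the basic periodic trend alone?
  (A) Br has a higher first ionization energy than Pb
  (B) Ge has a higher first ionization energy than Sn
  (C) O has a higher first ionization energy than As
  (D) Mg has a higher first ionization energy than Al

(D)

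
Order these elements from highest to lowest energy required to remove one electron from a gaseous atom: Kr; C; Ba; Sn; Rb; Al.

Kr > C > Sn > Al > Ba > Rb

C is in period 2, group 14; Al is in period 3, group 13; Kr is in period 4, group 18; Rb is in period 5, group 1; Sn is in period 5, group 14; Ba is in period 6, group 2.
IE₁ increases left→right with effective nuclear charge and decreases top→bottom as the valence shell moves farther out.
These span different periods and groups, so the two trends combine.
Ba > Rb: the two effects oppose for this pair; the across-period effect wins (503 vs 403 kJ/mol).
Al > Ba: both effects reinforce here, so Al is clearly the higher of the two.
Sn > Al: the two effects oppose for this pair; the across-period effect wins (709 vs 578 kJ/mol).
C > Sn: they share group 14; the group trend gives C the larger value.
Kr > C: the two effects oppose for this pair; the across-period effect wins (1351 vs 1086 kJ/mol).
Approximate values (kJ/mol): C 1086, Al 578, Kr 1351, Rb 403, Sn 709, Ba 503.
So from highest to lowest: Kr > C > Sn > Al > Ba > Rb.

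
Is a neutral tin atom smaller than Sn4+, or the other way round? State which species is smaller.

Forming Sn4+ removes 4 electrons from Sn. Fewer electrons for the same nuclear charge means less shielding and a higher Z_eff on the remaining electrons.
A cation is smaller than its parent atom: Sn4+ < Sn.

Sn4+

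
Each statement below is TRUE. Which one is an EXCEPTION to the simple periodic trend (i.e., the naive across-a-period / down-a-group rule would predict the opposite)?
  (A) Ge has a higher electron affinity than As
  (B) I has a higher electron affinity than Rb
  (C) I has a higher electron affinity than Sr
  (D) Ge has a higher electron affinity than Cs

(A)

The general trend: electron affinity increases across a period and decreases down a group.
(A) Ge (period 4, group 14) vs As (period 4, group 15): the stated order contradicts the simple trend.
(B) I (period 5, group 17) vs Rb (period 5, group 1): the stated order agrees with the simple trend.
(C) I (period 5, group 17) vs Sr (period 5, group 2): the stated order agrees with the simple trend.
(D) Ge (period 4, group 14) vs Cs (period 6, group 1): the stated order agrees with the simple trend.
The exception is (A): adding an electron to As's half-filled 4p³ is unfavourable, so Ge (4p²) has the more exothermic EA.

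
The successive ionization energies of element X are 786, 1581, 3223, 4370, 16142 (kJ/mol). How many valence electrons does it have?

4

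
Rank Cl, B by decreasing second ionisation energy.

B > Cl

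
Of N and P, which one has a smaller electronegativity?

P

Atoms toward the upper right of the periodic table pull bonding electrons most strongly.
All are in group 15, so electronegativity increases up the group.
So P has the smaller electronegativity (P < N).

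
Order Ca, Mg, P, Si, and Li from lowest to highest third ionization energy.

After 2 electrons have been removed, what remains? Ca²⁺ is the bare [Ar] core; Mg²⁺ is the bare [Ne] core; P²⁺ still has 3 valence electrons; Si²⁺ still has 2 valence electrons; Li²⁺ is already 1 electron into the core.
Pulling an electron out of a noble-gas core costs far more than removing a remaining valence electron, so Ca, Mg and Li sit at the high end of IE_3.
Valence configurations: P²⁺ [Ne]3s²3p¹, Si²⁺ [Ne]3s².
P²⁺ loses a lone 3p electron whereas Si²⁺ must break into a filled 3s² pair, so IE_3(Si) > IE_3(P) even though P has the higher nuclear charge.
Tabulated IE_3 (kJ/mol): Ca 4912, Mg 7733, P 2914, Si 3232, Li 11815.
Putting it together, IE_3: P < Si < Ca < Mg < Li.

P < Si < Ca < Mg < Li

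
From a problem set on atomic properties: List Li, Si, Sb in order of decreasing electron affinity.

Adding an electron releases more energy for atoms nearer the top right (short of the noble gases).
Neither a single period nor a single group — weigh both effects.
Sb > Li: the two effects oppose for this pair; the across-period effect wins (103 vs 60 kJ/mol).
Si > Sb: the two effects oppose for this pair; the down-group effect wins (134 vs 103 kJ/mol).
For reference (kJ/mol): Li 60, Si 134, Sb 103.
So from highest to lowest: Si > Sb > Li.

Si > Sb > Li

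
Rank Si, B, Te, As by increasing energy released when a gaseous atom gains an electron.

B < As < Si < Te

B is in period 2, group 13; Si is in period 3, group 14; As is in period 4, group 15; Te is in period 5, group 16.
Electron affinity generally becomes more exothermic across a period toward the halogens and less exothermic down a group.
A diagonal step moves right (one effect) and down (the opposite effect) at once.
As > B: period and group pull opposite ways; the across-period shift dominates (78 vs 27 kJ/mol).
Si > As: the two effects oppose for this pair; the down-group effect wins (134 vs 78 kJ/mol).
Te > Si: period and group pull opposite ways; the across-period shift dominates (190 vs 134 kJ/mol).
Tabulated electron affinity (kJ/mol): B 27, Si 134, As 78, Te 190.
So from lowest to highest: B < As < Si < Te.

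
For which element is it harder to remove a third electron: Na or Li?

Li

After 2 electrons have been removed, what remains? Na²⁺ is already 1 electron into the core; Li²⁺ is already 1 electron into the core.
All of these are removing an electron from a noble-gas core or deeper; the smaller core (lower principal quantum number) is held far more tightly, and within a period the higher nuclear charge binds the same core more tightly.
Tabulated IE_3 (kJ/mol): Na 6910, Li 11815.
Overall IE_3 order: Na < Li.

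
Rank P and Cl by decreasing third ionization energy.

Cl, P

IE_3 is the cost of taking one more electron from the +2 cation: P²⁺ still has 3 valence electrons; Cl²⁺ still has 5 valence electrons.
All are still removing valence electrons, so compare the +2 ions as you would atoms: IE_3 generally rises across a period (higher Z_eff) and falls down a group (larger shell), subject to the usual subshell exceptions.
Valence configurations: P²⁺ [Ne]3s²3p¹, Cl²⁺ [Ne]3s²3p³.
The numbers (kJ/mol): P 2914, Cl 3822.
Hence IE_3: P < Cl.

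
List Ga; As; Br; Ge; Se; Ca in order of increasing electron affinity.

Ca, Ga, As, Ge, Se, Br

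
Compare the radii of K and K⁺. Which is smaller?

Forming K⁺ removes 1 electron from K. Fewer electrons for the same nuclear charge means less shielding and a higher Z_eff on the remaining electrons, and for main-group metals the entire outer shell is lost.
A cation is smaller than its parent atom: K⁺ < K.

K⁺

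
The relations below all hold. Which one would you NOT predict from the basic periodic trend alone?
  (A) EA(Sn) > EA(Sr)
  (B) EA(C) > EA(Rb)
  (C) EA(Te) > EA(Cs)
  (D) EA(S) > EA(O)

The general trend: electron affinity increases across a period and decreases down a group.
(A) Sn (period 5, group 14) vs Sr (period 5, group 2): the stated order agrees with the simple trend.
(B) C (period 2, group 14) vs Rb (period 5, group 1): the stated order agrees with the simple trend.
(C) Te (period 5, group 16) vs Cs (period 6, group 1): the stated order agrees with the simple trend.
(D) S (period 3, group 16) vs O (period 2, group 16): the stated order contradicts the simple trend.
The exception is (D): the compact 2p subshell of O repels the added electron more than S's larger 3p does.

(D)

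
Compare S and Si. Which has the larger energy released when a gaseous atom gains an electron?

S

Si is in period 3, group 14; S is in period 3, group 16.
Electron affinity generally becomes more exothermic across a period toward the halogens and less exothermic down a group.
All lie in period 3, so electron affinity increases left to right.
So S has the larger energy released when a gaseous atom gains an electron (S > Si).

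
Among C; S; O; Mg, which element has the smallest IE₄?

S

After 3 electrons have been removed, what remains? C³⁺ still has 1 valence electron; S³⁺ still has 3 valence electrons; O³⁺ still has 3 valence electrons; Mg³⁺ is already 1 electron into the core.
Core electrons are held far more tightly than valence electrons, so Mg tops the IE_4 order.
Valence configurations: C³⁺ [He]2s¹, S³⁺ [Ne]3s²3p¹, O³⁺ [He]2s²2p¹.
Approximate IE_4 values (kJ/mol): C 6223, S 4556, O 7469, Mg 10543.
Overall IE_4 order: S < C < O < Mg.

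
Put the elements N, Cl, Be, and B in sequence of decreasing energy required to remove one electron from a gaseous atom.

N > Cl > Be > B

Be is in period 2, group 2; B is in period 2, group 13; N is in period 2, group 15; Cl is in period 3, group 17.
Across a period the outer electron is held more tightly (higher IE₁); down a group it sits in a higher shell, more shielded, and comes off more easily.
These span different periods and groups, so the two trends combine.
Be > B: this pair runs against the simple trend — see the exception note.
Cl > Be: the two effects oppose for this pair; the across-period effect wins (1251 vs 900 kJ/mol).
N > Cl: period and group pull opposite ways; the down-group shift dominates (1402 vs 1251 kJ/mol).
Note the exception: Be has a higher first ionization energy than B, contrary to the simple trend — removing B's lone 2p electron is easier than breaking Be's filled 2s².
For reference (kJ/mol): Be 900, B 801, N 1402, Cl 1251.
So from highest to lowest: N > Cl > Be > B.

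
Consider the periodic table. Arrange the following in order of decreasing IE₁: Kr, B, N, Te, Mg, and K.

N, Kr, Te, B, Mg, K

B is in period 2, group 13; N is in period 2, group 15; Mg is in period 3, group 2; K is in period 4, group 1; Kr is in period 4, group 18; Te is in period 5, group 16.
Across a period the outer electron is held more tightly (higher IE₁); down a group it sits in a higher shell, more shielded, and comes off more easily.
These span different periods and groups, so the two trends combine.
Mg > K: both effects reinforce here, so Mg is clearly the higher of the two.
B > Mg: relative to Mg, both the across-period and down-group shifts push B's first ionization energy up.
Te > B: the two effects oppose for this pair; the across-period effect wins (869 vs 801 kJ/mol).
Kr > Te: both effects reinforce here, so Kr is clearly the higher of the two.
N > Kr: the two effects oppose for this pair; the down-group effect wins (1402 vs 1351 kJ/mol).
For reference (kJ/mol): B 801, N 1402, Mg 738, K 419, Kr 1351, Te 869.
So from highest to lowest: N > Kr > Te > B > Mg > K.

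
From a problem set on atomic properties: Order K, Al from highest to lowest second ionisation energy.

K > Al

The second ionization energy removes an electron from the +1 ion. For each element: K⁺ is the bare [Ar] core; Al⁺ still has 2 valence electrons.
Core electrons are held far more tightly than valence electrons, so K tops the IE_2 order.
The numbers (kJ/mol): K 3052, Al 1817.
Putting it together, IE_2: Al < K.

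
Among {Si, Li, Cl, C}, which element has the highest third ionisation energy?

Li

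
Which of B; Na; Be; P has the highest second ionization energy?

Na

After 1 electron has been removed, what remains? B⁺ still has 2 valence electrons; Na⁺ is the bare [Ne] core; Be⁺ still has 1 valence electron; P⁺ still has 4 valence electrons.
Pulling an electron out of a noble-gas core costs far more than removing a remaining valence electron, so Na sits at the high end of IE_2.
Valence configurations: B⁺ [He]2s², Be⁺ [He]2s¹, P⁺ [Ne]3s²3p².
The numbers (kJ/mol): B 2427, Na 4562, Be 1757, P 1907.
Putting it together, IE_2: Be < P < B < Na.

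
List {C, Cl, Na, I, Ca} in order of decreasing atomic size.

Ca, Na, I, Cl, C

C is in period 2, group 14; Na is in period 3, group 1; Cl is in period 3, group 17; Ca is in period 4, group 2; I is in period 5, group 17.
Atomic radius shrinks across a period as nuclear charge pulls the same shell inward, and grows down a group as new shells are added.
Neither a single period nor a single group — weigh both effects.
Cl > C: period and group pull opposite ways; the down-group shift dominates (99 vs 75 pm).
I > Cl: they share group 17; the group trend gives I the larger value.
Na > I: period and group pull opposite ways; the across-period shift dominates (155 vs 133 pm).
Ca > Na: period and group pull opposite ways; the down-group shift dominates (171 vs 155 pm).
Approximate values (pm): C 75, Na 155, Cl 99, Ca 171, I 133.
So from largest to smallest: Ca > Na > I > Cl > C.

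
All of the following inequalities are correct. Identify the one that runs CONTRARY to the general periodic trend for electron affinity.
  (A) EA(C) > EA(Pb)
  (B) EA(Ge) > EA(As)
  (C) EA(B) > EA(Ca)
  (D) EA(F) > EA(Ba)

(B)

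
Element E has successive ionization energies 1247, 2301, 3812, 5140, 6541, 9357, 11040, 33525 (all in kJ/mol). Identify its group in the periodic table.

Group 17

Look for the largest jump between consecutive ionization energies: IE8/IE7 ≈ 3.0, far larger than any earlier ratio.
That jump marks the point where a core electron is being removed. So the atom has 7 valence electrons.
A main-group element with 7 valence electrons is in group 17.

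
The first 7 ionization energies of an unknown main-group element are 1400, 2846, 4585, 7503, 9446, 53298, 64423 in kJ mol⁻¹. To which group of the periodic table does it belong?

Group 15

Look for the largest jump between consecutive ionization energies: IE6/IE5 ≈ 5.6, far larger than any earlier ratio.
That jump marks the point where a core electron is being removed. So the atom has 5 valence electrons.
A main-group element with 5 valence electrons is in group 15.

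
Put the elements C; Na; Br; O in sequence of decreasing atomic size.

Na > Br > C > O

C is in period 2, group 14; O is in period 2, group 16; Na is in period 3, group 1; Br is in period 4, group 17.
Moving right in a period, electrons are added to the same shell under a stronger nuclear pull, so atoms get smaller; moving down, a new shell is opened and atoms get larger.
Neither a single period nor a single group — weigh both effects.
C > O: C lies to the left of O in period 2, so the across-period effect alone puts C larger.
Br > C: period and group pull opposite ways; the down-group shift dominates (114 vs 75 pm).
Na > Br: the two effects oppose for this pair; the across-period effect wins (155 vs 114 pm).
Approximate values (pm): C 75, O 63, Na 155, Br 114.
So from largest to smallest: Na > Br > C > O.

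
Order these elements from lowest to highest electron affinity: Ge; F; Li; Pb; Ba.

Ba < Pb < Li < Ge < F

Li is in period 2, group 1; F is in period 2, group 17; Ge is in period 4, group 14; Ba is in period 6, group 2; Pb is in period 6, group 14.
Adding an electron releases more energy for atoms nearer the top right (short of the noble gases).
Here both period and group differ, so the two effects have to be weighed against each other.
Pb > Ba: both are in period 6; the period trend gives Pb the larger value.
Li > Pb: period and group pull opposite ways; the down-group shift dominates (60 vs 35 kJ/mol).
Ge > Li: period and group pull opposite ways; the across-period shift dominates (119 vs 60 kJ/mol).
F > Ge: both effects reinforce here, so F is clearly the higher of the two.
For reference (kJ/mol): Li 60, F 328, Ge 119, Ba 14, Pb 35.
So from lowest to highest: Ba < Pb < Li < Ge < F.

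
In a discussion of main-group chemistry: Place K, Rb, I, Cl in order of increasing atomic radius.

Cl, I, K, Rb

Cl is in period 3, group 17; K is in period 4, group 1; Rb is in period 5, group 1; I is in period 5, group 17.
Across a period the added protons contract the valence shell; down a group each new principal shell makes the atom larger.
Here both period and group differ, so the two effects have to be weighed against each other.
I > Cl: they share group 17; the group trend gives I the larger value.
K > I: the two effects oppose for this pair; the across-period effect wins (196 vs 133 pm).
Rb > K: they share group 1; the group trend gives Rb the larger value.
For reference (pm): Cl 99, K 196, Rb 210, I 133.
So from smallest to largest: Cl < I < K < Rb.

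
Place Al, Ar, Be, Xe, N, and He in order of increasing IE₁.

Al, Be, Xe, N, Ar, He

Removing the outermost electron gets harder across a period and easier down a group.
These span different periods and groups, so the two trends combine.
Be > Al: the two effects oppose for this pair; the down-group effect wins (900 vs 578 kJ/mol).
Xe > Be: the two effects oppose for this pair; the across-period effect wins (1170 vs 900 kJ/mol).
N > Xe: the two effects oppose for this pair; the down-group effect wins (1402 vs 1170 kJ/mol).
Ar > N: period and group pull opposite ways; the across-period shift dominates (1521 vs 1402 kJ/mol).
He > Ar: He sits above Ar in group 18, so the down-group effect alone puts He higher.
For reference (kJ/mol): He 2372, Be 900, N 1402, Al 578, Ar 1521, Xe 1170.
So from lowest to highest: Al < Be < Xe < N < Ar < He.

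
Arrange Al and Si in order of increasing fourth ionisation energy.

Si, Al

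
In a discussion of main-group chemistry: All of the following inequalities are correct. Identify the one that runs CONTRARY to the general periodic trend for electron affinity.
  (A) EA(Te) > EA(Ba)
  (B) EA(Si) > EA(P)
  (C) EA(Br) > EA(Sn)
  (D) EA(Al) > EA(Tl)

(B)

The general trend: electron affinity increases across a period and decreases down a group.
(A) Te (period 5, group 16) vs Ba (period 6, group 2): the stated order agrees with the simple trend.
(B) Si (period 3, group 14) vs P (period 3, group 15): the stated order contradicts the simple trend.
(C) Br (period 4, group 17) vs Sn (period 5, group 14): the stated order agrees with the simple trend.
(D) Al (period 3, group 13) vs Tl (period 6, group 13): the stated order agrees with the simple trend.
The exception is (B): adding an electron to P's half-filled 3p³ is unfavourable, so Si (3p²) has the more exothermic EA.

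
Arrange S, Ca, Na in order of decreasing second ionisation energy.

The second ionization energy removes an electron from the +1 ion. For each element: S⁺ still has 5 valence electrons; Ca⁺ still has 1 valence electron; Na⁺ is the bare [Ne] core.
Breaking into a closed-shell core is much more expensive than removing a leftover valence electron — Na has the largest IE_2 here.
Valence configurations: S⁺ [Ne]3s²3p³, Ca⁺ [Ar]4s¹.
Approximate IE_2 values (kJ/mol): S 2252, Ca 1145, Na 4562.
Putting it together, IE_2: Ca < S < Na.

Na, S, Ca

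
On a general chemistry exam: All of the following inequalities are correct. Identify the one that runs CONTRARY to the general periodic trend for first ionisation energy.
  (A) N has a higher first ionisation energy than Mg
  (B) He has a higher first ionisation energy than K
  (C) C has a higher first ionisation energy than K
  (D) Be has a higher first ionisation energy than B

(D)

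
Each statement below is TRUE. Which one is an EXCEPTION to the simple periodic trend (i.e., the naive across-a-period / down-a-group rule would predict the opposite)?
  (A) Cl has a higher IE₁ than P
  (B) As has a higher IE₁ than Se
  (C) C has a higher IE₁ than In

The general trend: IE₁ increases across a period and decreases down a group.
(A) Cl (period 3, group 17) vs P (period 3, group 15): the stated order agrees with the simple trend.
(B) As (period 4, group 15) vs Se (period 4, group 16): the stated order contradicts the simple trend.
(C) C (period 2, group 14) vs In (period 5, group 13): the stated order agrees with the simple trend.
The exception is (B): Se (4p⁴) ionizes more easily than half-filled As (4p³).

(B)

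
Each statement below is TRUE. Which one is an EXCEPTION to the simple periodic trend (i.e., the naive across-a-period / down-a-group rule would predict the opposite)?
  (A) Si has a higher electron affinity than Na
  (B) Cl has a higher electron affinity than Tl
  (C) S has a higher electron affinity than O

The general trend: electron affinity increases across a period and decreases down a group.
(A) Si (period 3, group 14) vs Na (period 3, group 1): the stated order agrees with the simple trend.
(B) Cl (period 3, group 17) vs Tl (period 6, group 13): the stated order agrees with the simple trend.
(C) S (period 3, group 16) vs O (period 2, group 16): the stated order contradicts the simple trend.
The exception is (C): the compact 2p subshell of O repels the added electron more than S's larger 3p does.

(C)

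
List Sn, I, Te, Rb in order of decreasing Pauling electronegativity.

Rb is in period 5, group 1; Sn is in period 5, group 14; Te is in period 5, group 16; I is in period 5, group 17.
Electronegativity increases across a period and decreases down a group, tracking effective nuclear charge and atomic size.
All lie in period 5, so electronegativity increases left to right.
So from highest to lowest: I > Te > Sn > Rb.

I > Te > Sn > Rb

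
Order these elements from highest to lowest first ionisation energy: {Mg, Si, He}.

He is in period 1, group 18; Mg is in period 3, group 2; Si is in period 3, group 14.
IE₁ increases left→right with effective nuclear charge and decreases top→bottom as the valence shell moves farther out.
Neither a single period nor a single group — weigh both effects.
Si > Mg: Si lies to the right of Mg in period 3, so the across-period effect alone puts Si higher.
He > Si: relative to Si, both the across-period and down-group shifts push He's first ionization energy up.
Approximate values (kJ/mol): He 2372, Mg 738, Si 786.
So from highest to lowest: He > Si > Mg.

He > Si > Mg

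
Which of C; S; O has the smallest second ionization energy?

S

After 1 electron has been removed, what remains? C⁺ still has 3 valence electrons; S⁺ still has 5 valence electrons; O⁺ still has 5 valence electrons.
All are still removing valence electrons, so compare the +1 ions as you would atoms: IE_2 generally rises across a period (higher Z_eff) and falls down a group (larger shell), subject to the usual subshell exceptions.
Valence configurations: C⁺ [He]2s²2p¹, S⁺ [Ne]3s²3p³, O⁺ [He]2s²2p³.
Tabulated IE_2 (kJ/mol): C 2353, S 2252, O 3388.
So the second ionization energies run S < C < O.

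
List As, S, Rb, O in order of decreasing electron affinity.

O is in period 2, group 16; S is in period 3, group 16; As is in period 4, group 15; Rb is in period 5, group 1.
Atoms with high Z_eff and room in the valence shell (especially the halogens) have the most exothermic electron affinities.
Here both period and group differ, so the two effects have to be weighed against each other.
As > Rb: both effects reinforce here, so As is clearly the higher of the two.
O > As: relative to As, both the across-period and down-group shifts push O's electron affinity up.
S > O: this pair runs against the simple trend — see the exception note.
Note the exception: S has a higher electron affinity than O, contrary to the simple trend — the compact 2p subshell of O repels the added electron more than S's larger 3p does.
Tabulated electron affinity (kJ/mol): O 141, S 200, As 78, Rb 47.
So from highest to lowest: S > O > As > Rb.

S, O, As, Rb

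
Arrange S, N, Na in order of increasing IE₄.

S < N < Na

Consider each +3 ion: S³⁺ still has 3 valence electrons; N³⁺ still has 2 valence electrons; Na³⁺ is already 2 electrons into the core.
Breaking into a closed-shell core is much more expensive than removing a leftover valence electron — Na has the largest IE_4 here.
Valence configurations: S³⁺ [Ne]3s²3p¹, N³⁺ [He]2s².
The numbers (kJ/mol): S 4556, N 7475, Na 9543.
Overall IE_4 order: S < N < Na.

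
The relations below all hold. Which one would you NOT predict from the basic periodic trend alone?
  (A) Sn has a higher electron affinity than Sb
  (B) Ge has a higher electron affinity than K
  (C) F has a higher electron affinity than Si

The general trend: electron affinity increases across a period and decreases down a group.
(A) Sn (period 5, group 14) vs Sb (period 5, group 15): the stated order contradicts the simple trend.
(B) Ge (period 4, group 14) vs K (period 4, group 1): the stated order agrees with the simple trend.
(C) F (period 2, group 17) vs Si (period 3, group 14): the stated order agrees with the simple trend.
The exception is (A): adding an electron to Sb's half-filled 5p³ is unfavourable, so Sn has the more exothermic EA.

(A)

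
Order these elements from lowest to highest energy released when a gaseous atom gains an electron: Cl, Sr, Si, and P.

Si is in period 3, group 14; P is in period 3, group 15; Cl is in period 3, group 17; Sr is in period 5, group 2.
Electron affinity generally becomes more exothermic across a period toward the halogens and less exothermic down a group.
Here both period and group differ, so the two effects have to be weighed against each other.
P > Sr: both effects reinforce here, so P is clearly the higher of the two.
Si > P: this pair runs against the simple trend — see the exception note.
Cl > Si: both are in period 3; the period trend gives Cl the larger value.
Note the exception: Si has a higher electron affinity than P, contrary to the simple trend — adding an electron to P's half-filled 3p³ is unfavourable, so Si (3p²) has the more exothermic EA.
Tabulated electron affinity (kJ/mol): Si 134, P 72, Cl 349, Sr 5.
So from lowest to highest: Sr < P < Si < Cl.

Sr < P < Si < Cl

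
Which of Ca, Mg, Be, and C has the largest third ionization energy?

Be

After 2 electrons have been removed, what remains? Ca²⁺ is the bare [Ar] core; Mg²⁺ is the bare [Ne] core; Be²⁺ is the bare [He] core; C²⁺ still has 2 valence electrons.
Core electrons are held far more tightly than valence electrons, so Ca, Mg and Be top the IE_3 order.
The numbers (kJ/mol): Ca 4912, Mg 7733, Be 14849, C 4620.
Putting it together, IE_3: C < Ca < Mg < Be.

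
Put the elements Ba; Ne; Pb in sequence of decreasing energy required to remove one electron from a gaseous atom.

Ne, Pb, Ba

Ne is in period 2, group 18; Ba is in period 6, group 2; Pb is in period 6, group 14.
IE₁ increases left→right with effective nuclear charge and decreases top→bottom as the valence shell moves farther out.
Here both period and group differ, so the two effects have to be weighed against each other.
Pb > Ba: both are in period 6; the period trend gives Pb the larger value.
Ne > Pb: relative to Pb, both the across-period and down-group shifts push Ne's first ionization energy up.
Approximate values (kJ/mol): Ne 2081, Ba 503, Pb 716.
So from highest to lowest: Ne > Pb > Ba.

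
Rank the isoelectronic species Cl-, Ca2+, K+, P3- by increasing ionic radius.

All of these have 18 electrons, so size is governed by nuclear charge alone: the more protons, the stronger the pull on the same electron cloud, and the smaller the ion.
Nuclear charges: Ca2+ (Z=20), K+ (Z=19), Cl- (Z=17), P3- (Z=15).
Smallest to largest: Ca2+ < K+ < Cl- < P3-.

Ca2+ < K+ < Cl- < P3-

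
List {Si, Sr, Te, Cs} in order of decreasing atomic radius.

Cs, Sr, Te, Si

Across a period the added protons contract the valence shell; down a group each new principal shell makes the atom larger.
These span different periods and groups, so the two trends combine.
Te > Si: the two effects oppose for this pair; the down-group effect wins (136 vs 116 pm).
Sr > Te: Sr lies to the left of Te in period 5, so the across-period effect alone puts Sr larger.
Cs > Sr: relative to Sr, both the across-period and down-group shifts push Cs's atomic radius up.
Tabulated atomic radius (pm): Si 116, Sr 185, Te 136, Cs 232.
So from largest to smallest: Cs > Sr > Te > Si.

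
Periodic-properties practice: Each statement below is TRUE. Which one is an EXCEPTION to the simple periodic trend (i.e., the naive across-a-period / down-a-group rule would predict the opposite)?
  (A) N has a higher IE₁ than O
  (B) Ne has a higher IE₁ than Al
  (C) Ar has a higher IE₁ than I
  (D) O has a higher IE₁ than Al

(A)

The general trend: IE₁ increases across a period and decreases down a group.
(A) N (period 2, group 15) vs O (period 2, group 16): the stated order contradicts the simple trend.
(B) Ne (period 2, group 18) vs Al (period 3, group 13): the stated order agrees with the simple trend.
(C) Ar (period 3, group 18) vs I (period 5, group 17): the stated order agrees with the simple trend.
(D) O (period 2, group 16) vs Al (period 3, group 13): the stated order agrees with the simple trend.
The exception is (A): pairing an electron in O's 2p⁴ costs repulsion energy, so O ionizes more easily than half-filled N (2p³).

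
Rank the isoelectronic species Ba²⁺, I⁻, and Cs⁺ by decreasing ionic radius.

I⁻ > Cs⁺ > Ba²⁺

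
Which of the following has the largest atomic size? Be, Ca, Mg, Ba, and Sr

Be is in period 2, group 2; Mg is in period 3, group 2; Ca is in period 4, group 2; Sr is in period 5, group 2; Ba is in period 6, group 2.
Across a period the added protons contract the valence shell; down a group each new principal shell makes the atom larger.
All are in group 2, so atomic radius increases down the group.
The largest atomic size among these belongs to Ba.

Ba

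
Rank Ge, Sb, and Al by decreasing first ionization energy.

Sb > Ge > Al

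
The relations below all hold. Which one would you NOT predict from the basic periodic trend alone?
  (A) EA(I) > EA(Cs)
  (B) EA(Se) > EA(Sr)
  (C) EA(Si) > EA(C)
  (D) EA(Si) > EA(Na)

(C)

The general trend: electron affinity increases across a period and decreases down a group.
(A) I (period 5, group 17) vs Cs (period 6, group 1): the stated order agrees with the simple trend.
(B) Se (period 4, group 16) vs Sr (period 5, group 2): the stated order agrees with the simple trend.
(C) Si (period 3, group 14) vs C (period 2, group 14): the stated order contradicts the simple trend.
(D) Si (period 3, group 14) vs Na (period 3, group 1): the stated order agrees with the simple trend.
The exception is (C): Si's larger, more diffuse 3p orbitals accept an added electron slightly more readily than C's compact 2p.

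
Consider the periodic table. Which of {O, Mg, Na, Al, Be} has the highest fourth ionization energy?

Be

The fourth ionization energy removes an electron from the +3 ion. For each element: O³⁺ still has 3 valence electrons; Mg³⁺ is already 1 electron into the core; Na³⁺ is already 2 electrons into the core; Al³⁺ is the bare [Ne] core; Be³⁺ is already 1 electron into the core.
Breaking into a closed-shell core is much more expensive than removing a leftover valence electron — Na, Mg, Al and Be have the largest IE_4 here.
Tabulated IE_4 (kJ/mol): O 7469, Mg 10543, Na 9543, Al 11577, Be 21007.
Overall IE_4 order: O < Na < Mg < Al < Be.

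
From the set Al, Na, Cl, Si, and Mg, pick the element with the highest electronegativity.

Cl

Na is in period 3, group 1; Mg is in period 3, group 2; Al is in period 3, group 13; Si is in period 3, group 14; Cl is in period 3, group 17.
Atoms toward the upper right of the periodic table pull bonding electrons most strongly.
All lie in period 3, so electronegativity increases left to right.
The highest electronegativity among these belongs to Cl.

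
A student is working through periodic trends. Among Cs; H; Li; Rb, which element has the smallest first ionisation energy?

Cs

H is in period 1, group 1; Li is in period 2, group 1; Rb is in period 5, group 1; Cs is in period 6, group 1.
IE₁ increases left→right with effective nuclear charge and decreases top→bottom as the valence shell moves farther out.
All are in group 1, so first ionization energy increases up the group.
The smallest first ionisation energy among these belongs to Cs.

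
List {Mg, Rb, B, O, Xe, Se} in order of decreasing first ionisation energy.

O > Xe > Se > B > Mg > Rb

B is in period 2, group 13; O is in period 2, group 16; Mg is in period 3, group 2; Se is in period 4, group 16; Rb is in period 5, group 1; Xe is in period 5, group 18.
First ionization energy rises across a period (greater Z_eff holds electrons more tightly) and falls down a group (valence electrons are farther from the nucleus).
These span different periods and groups, so the two trends combine.
Mg > Rb: relative to Rb, both the across-period and down-group shifts push Mg's first ionization energy up.
B > Mg: relative to Mg, both the across-period and down-group shifts push B's first ionization energy up.
Se > B: period and group pull opposite ways; the across-period shift dominates (941 vs 801 kJ/mol).
Xe > Se: the two effects oppose for this pair; the across-period effect wins (1170 vs 941 kJ/mol).
O > Xe: period and group pull opposite ways; the down-group shift dominates (1314 vs 1170 kJ/mol).
Approximate values (kJ/mol): B 801, O 1314, Mg 738, Se 941, Rb 403, Xe 1170.
So from highest to lowest: O > Xe > Se > B > Mg > Rb.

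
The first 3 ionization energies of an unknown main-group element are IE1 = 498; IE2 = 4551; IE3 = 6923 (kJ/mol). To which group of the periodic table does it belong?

Look for the largest jump between consecutive ionization energies: IE2/IE1 ≈ 9.1, far larger than any earlier ratio.
That jump marks the point where a core electron is being removed. So the atom has 1 valence electron.
A main-group element with 1 valence electron is in group 1.

Group 1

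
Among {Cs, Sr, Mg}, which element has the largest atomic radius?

Cs

Mg is in period 3, group 2; Sr is in period 5, group 2; Cs is in period 6, group 1.
Moving right in a period, electrons are added to the same shell under a stronger nuclear pull, so atoms get smaller; moving down, a new shell is opened and atoms get larger.
These span different periods and groups, so the two trends combine.
Sr > Mg: Sr sits below Mg in group 2, so the down-group effect alone puts Sr larger.
Cs > Sr: relative to Sr, both the across-period and down-group shifts push Cs's atomic radius up.
Approximate values (pm): Mg 139, Sr 185, Cs 232.
The largest atomic radius among these belongs to Cs.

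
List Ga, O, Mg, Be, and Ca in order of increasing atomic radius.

O < Be < Ga < Mg < Ca

Be is in period 2, group 2; O is in period 2, group 16; Mg is in period 3, group 2; Ca is in period 4, group 2; Ga is in period 4, group 13.
Radius decreases left→right (rising Z_eff, same n) and increases top→bottom (higher n).
These span different periods and groups, so the two trends combine.
Be > O: Be lies to the left of O in period 2, so the across-period effect alone puts Be larger.
Ga > Be: period and group pull opposite ways; the down-group shift dominates (124 vs 102 pm).
Mg > Ga: the two effects oppose for this pair; the across-period effect wins (139 vs 124 pm).
Ca > Mg: they share group 2; the group trend gives Ca the larger value.
Approximate values (pm): Be 102, O 63, Mg 139, Ca 171, Ga 124.
So from smallest to largest: O < Be < Ga < Mg < Ca.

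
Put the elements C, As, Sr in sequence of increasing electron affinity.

Sr, As, C

Adding an electron releases more energy for atoms nearer the top right (short of the noble gases).
These span different periods and groups, so the two trends combine.
As > Sr: both effects reinforce here, so As is clearly the higher of the two.
C > As: the two effects oppose for this pair; the down-group effect wins (122 vs 78 kJ/mol).
Tabulated electron affinity (kJ/mol): C 122, As 78, Sr 5.
So from lowest to highest: Sr < As < C.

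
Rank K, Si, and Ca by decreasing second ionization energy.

K, Si, Ca

Consider each +1 ion: K⁺ is the bare [Ar] core; Si⁺ still has 3 valence electrons; Ca⁺ still has 1 valence electron.
Pulling an electron out of a noble-gas core costs far more than removing a remaining valence electron, so K sits at the high end of IE_2.
Valence configurations: Si⁺ [Ne]3s²3p¹, Ca⁺ [Ar]4s¹.
The numbers (kJ/mol): K 3052, Si 1577, Ca 1145.
Hence IE_2: Ca < Si < K.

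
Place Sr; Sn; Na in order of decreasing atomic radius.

Sr > Na > Sn

Na is in period 3, group 1; Sr is in period 5, group 2; Sn is in period 5, group 14.
Moving right in a period, electrons are added to the same shell under a stronger nuclear pull, so atoms get smaller; moving down, a new shell is opened and atoms get larger.
Neither a single period nor a single group — weigh both effects.
Na > Sn: the two effects oppose for this pair; the across-period effect wins (155 vs 140 pm).
Sr > Na: the two effects oppose for this pair; the down-group effect wins (185 vs 155 pm).
Tabulated atomic radius (pm): Na 155, Sr 185, Sn 140.
So from largest to smallest: Sr > Na > Sn.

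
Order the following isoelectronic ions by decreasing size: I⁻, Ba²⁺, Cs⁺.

All of these have 54 electrons, so size is governed by nuclear charge alone: the more protons, the stronger the pull on the same electron cloud, and the smaller the ion.
Nuclear charges: Ba²⁺ (Z=56), Cs⁺ (Z=55), I⁻ (Z=53).
Largest to smallest: I⁻ > Cs⁺ > Ba²⁺.

I⁻ > Cs⁺ > Ba²⁺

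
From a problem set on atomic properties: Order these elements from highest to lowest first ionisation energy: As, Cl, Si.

Si is in period 3, group 14; Cl is in period 3, group 17; As is in period 4, group 15.
First ionization energy rises across a period (greater Z_eff holds electrons more tightly) and falls down a group (valence electrons are farther from the nucleus).
These span different periods and groups, so the two trends combine.
As > Si: the two effects oppose for this pair; the across-period effect wins (947 vs 786 kJ/mol).
Cl > As: relative to As, both the across-period and down-group shifts push Cl's first ionization energy up.
Approximate values (kJ/mol): Si 786, Cl 1251, As 947.
So from highest to lowest: Cl > As > Si.

Cl > As > Si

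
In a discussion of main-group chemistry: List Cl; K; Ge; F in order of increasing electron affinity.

F is in period 2, group 17; Cl is in period 3, group 17; K is in period 4, group 1; Ge is in period 4, group 14.
EA tends to increase across a period and decrease down a group, though the pattern is less regular than for IE or radius.
These span different periods and groups, so the two trends combine.
Ge > K: both are in period 4; the period trend gives Ge the larger value.
F > Ge: relative to Ge, both the across-period and down-group shifts push F's electron affinity up.
Cl > F: this pair runs against the simple trend — see the exception note.
Note the exception: Cl has a higher electron affinity than F, contrary to the simple trend — F's small 2p subshell makes the incoming electron feel strong e⁻–e⁻ repulsion, so Cl actually releases more energy on gaining an electron.
Tabulated electron affinity (kJ/mol): F 328, Cl 349, K 48, Ge 119.
So from lowest to highest: K < Ge < F < Cl.

K, Ge, F, Cl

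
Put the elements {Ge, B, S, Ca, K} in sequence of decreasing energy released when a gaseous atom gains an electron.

B is in period 2, group 13; S is in period 3, group 16; K is in period 4, group 1; Ca is in period 4, group 2; Ge is in period 4, group 14.
EA tends to increase across a period and decrease down a group, though the pattern is less regular than for IE or radius.
Here both period and group differ, so the two effects have to be weighed against each other.
B > Ca: relative to Ca, both the across-period and down-group shifts push B's electron affinity up.
K > B: this pair runs against the simple trend — see the exception note.
Ge > K: Ge lies to the right of K in period 4, so the across-period effect alone puts Ge higher.
S > Ge: both effects reinforce here, so S is clearly the higher of the two.
Note the exception: K has a higher electron affinity than B, contrary to the simple trend — B's ns²np¹ configuration gives only a small electron affinity — the sparsely filled np subshell binds an added electron weakly.
Note the exception: K has a higher electron affinity than Ca, contrary to the simple trend — adding an electron to Ca (ns²) has to open a new, higher-energy np subshell, which is unfavourable.
Tabulated electron affinity (kJ/mol): B 27, S 200, K 48, Ca 2, Ge 119.
So from highest to lowest: S > Ge > K > B > Ca.

S > Ge > K > B > Ca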